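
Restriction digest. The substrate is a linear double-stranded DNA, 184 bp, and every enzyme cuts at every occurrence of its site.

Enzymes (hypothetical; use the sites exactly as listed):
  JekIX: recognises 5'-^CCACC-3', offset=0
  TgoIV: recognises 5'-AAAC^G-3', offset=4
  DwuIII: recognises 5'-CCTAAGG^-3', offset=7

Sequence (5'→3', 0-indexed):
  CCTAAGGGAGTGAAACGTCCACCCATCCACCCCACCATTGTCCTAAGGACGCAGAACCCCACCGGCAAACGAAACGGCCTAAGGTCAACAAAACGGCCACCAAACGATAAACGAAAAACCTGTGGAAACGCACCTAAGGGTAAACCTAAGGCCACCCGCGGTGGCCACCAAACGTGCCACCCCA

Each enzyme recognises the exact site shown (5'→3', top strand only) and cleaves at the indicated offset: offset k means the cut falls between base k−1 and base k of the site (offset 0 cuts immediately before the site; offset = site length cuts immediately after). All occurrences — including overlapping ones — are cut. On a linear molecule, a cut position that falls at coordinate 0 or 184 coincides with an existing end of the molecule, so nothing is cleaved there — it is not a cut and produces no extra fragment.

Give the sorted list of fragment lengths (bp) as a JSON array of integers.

Scan for sites:
  JekIX (CCACC, off=0): starts [18, 26, 31, 58, 96, 151, 164, 176] → cuts [18, 26, 31, 58, 96, 151, 164, 176]
  TgoIV (AAACG, off=4): starts [12, 66, 71, 90, 101, 108, 125, 169] → cuts [16, 70, 75, 94, 105, 112, 129, 173]
  DwuIII (CCTAAGG, off=7): starts [0, 41, 77, 132, 144] → cuts [7, 48, 84, 139, 151]

All cut coordinates (distinct, sorted): [7, 16, 18, 26, 31, 48, 58, 70, 75, 84, 94, 96, 105, 112, 129, 139, 151, 164, 173, 176]

Fragment lengths:
  [0,7): 7 bp
  [7,16): 9 bp
  [16,18): 2 bp
  [18,26): 8 bp
  [26,31): 5 bp
  [31,48): 17 bp
  [48,58): 10 bp
  [58,70): 12 bp
  [70,75): 5 bp
  [75,84): 9 bp
  [84,94): 10 bp
  [94,96): 2 bp
  [96,105): 9 bp
  [105,112): 7 bp
  [112,129): 17 bp
  [129,139): 10 bp
  [139,151): 12 bp
  [151,164): 13 bp
  [164,173): 9 bp
  [173,176): 3 bp
  [176,184): 8 bp

[2,2,3,5,5,7,7,8,8,9,9,9,9,10,10,10,12,12,13,17,17]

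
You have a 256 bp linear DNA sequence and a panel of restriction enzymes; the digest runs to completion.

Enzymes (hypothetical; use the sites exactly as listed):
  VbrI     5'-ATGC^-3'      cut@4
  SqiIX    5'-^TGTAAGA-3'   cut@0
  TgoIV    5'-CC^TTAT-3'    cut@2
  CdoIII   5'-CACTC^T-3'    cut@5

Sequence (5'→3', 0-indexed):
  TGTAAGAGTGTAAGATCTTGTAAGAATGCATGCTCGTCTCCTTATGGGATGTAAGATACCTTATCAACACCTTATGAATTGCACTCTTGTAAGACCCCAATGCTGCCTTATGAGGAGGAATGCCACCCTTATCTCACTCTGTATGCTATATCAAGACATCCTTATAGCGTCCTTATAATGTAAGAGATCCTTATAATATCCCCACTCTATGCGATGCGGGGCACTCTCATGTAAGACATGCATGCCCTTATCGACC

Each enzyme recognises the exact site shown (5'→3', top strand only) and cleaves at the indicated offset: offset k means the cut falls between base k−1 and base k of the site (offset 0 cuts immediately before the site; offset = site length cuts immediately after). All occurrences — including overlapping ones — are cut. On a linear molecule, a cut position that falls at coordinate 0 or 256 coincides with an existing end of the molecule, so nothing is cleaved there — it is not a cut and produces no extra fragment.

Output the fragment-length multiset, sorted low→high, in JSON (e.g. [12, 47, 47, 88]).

Scan for sites:
  VbrI ATGC/4: at [25, 29, 99, 119, 142, 208, 213, 237, 241] ⇒ [29, 33, 103, 123, 146, 212, 217, 241, 245]
  SqiIX TGTAAGA/0: at [0, 8, 18, 49, 87, 178, 229] ⇒ [8, 18, 49, 87, 178, 229] (position 0 is a terminus of the linear molecule — no cut)
  TgoIV CCTTAT/2: at [39, 58, 69, 105, 126, 159, 170, 188, 245] ⇒ [41, 60, 71, 107, 128, 161, 172, 190, 247]
  CdoIII CACTCT/5: at [81, 134, 202, 221] ⇒ [86, 139, 207, 226]

All cut coordinates (distinct, sorted): [8, 18, 29, 33, 41, 49, 60, 71, 86, 87, 103, 107, 123, 128, 139, 146, 161, 172, 178, 190, 207, 212, 217, 226, 229, 241, 245, 247]

Fragment lengths:
  [0,8): 8 bp
  [8,18): 10 bp
  [18,29): 11 bp
  [29,33): 4 bp
  [33,41): 8 bp
  [41,49): 8 bp
  [49,60): 11 bp
  [60,71): 11 bp
  [71,86): 15 bp
  [86,87): 1 bp
  [87,103): 16 bp
  [103,107): 4 bp
  [107,123): 16 bp
  [123,128): 5 bp
  [128,139): 11 bp
  [139,146): 7 bp
  [146,161): 15 bp
  [161,172): 11 bp
  [172,178): 6 bp
  [178,190): 12 bp
  [190,207): 17 bp
  [207,212): 5 bp
  [212,217): 5 bp
  [217,226): 9 bp
  [226,229): 3 bp
  [229,241): 12 bp
  [241,245): 4 bp
  [245,247): 2 bp
  [247,256): 9 bp

[1,2,3,4,4,4,5,5,5,6,7,8,8,8,9,9,10,11,11,11,11,11,12,12,15,15,16,16,17]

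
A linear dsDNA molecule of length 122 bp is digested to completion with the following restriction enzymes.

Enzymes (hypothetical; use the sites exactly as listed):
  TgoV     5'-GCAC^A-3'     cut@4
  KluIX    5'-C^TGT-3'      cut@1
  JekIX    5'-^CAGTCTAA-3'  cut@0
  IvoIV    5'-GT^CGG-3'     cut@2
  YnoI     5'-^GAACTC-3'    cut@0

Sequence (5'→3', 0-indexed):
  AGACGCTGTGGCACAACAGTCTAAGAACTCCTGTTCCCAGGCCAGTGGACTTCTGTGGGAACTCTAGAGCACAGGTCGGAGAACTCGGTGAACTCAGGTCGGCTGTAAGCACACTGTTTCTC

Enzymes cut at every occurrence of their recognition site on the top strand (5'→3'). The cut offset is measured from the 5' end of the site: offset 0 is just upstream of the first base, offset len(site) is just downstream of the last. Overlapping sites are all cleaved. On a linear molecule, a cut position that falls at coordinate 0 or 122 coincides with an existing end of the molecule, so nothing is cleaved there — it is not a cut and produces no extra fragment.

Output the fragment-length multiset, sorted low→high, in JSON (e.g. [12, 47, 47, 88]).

[2,2,4,4,4,5,6,7,8,8,8,9,9,10,14,22]

Site scan:
  TgoV GCACA/4: at [10, 68, 108] ⇒ [14, 72, 112]
  KluIX CTGT/1: at [5, 30, 52, 102, 113] ⇒ [6, 31, 53, 103, 114]
  JekIX CAGTCTAA/0: at [16] ⇒ [16]
  IvoIV GTCGG/2: at [74, 97] ⇒ [76, 99]
  YnoI GAACTC/0: at [24, 58, 80, 89] ⇒ [24, 58, 80, 89]

Pooled cuts: [6, 14, 16, 24, 31, 53, 58, 72, 76, 80, 89, 99, 103, 112, 114]

Fragment lengths:
  [0,6): 6 bp
  [6,14): 8 bp
  [14,16): 2 bp
  [16,24): 8 bp
  [24,31): 7 bp
  [31,53): 22 bp
  [53,58): 5 bp
  [58,72): 14 bp
  [72,76): 4 bp
  [76,80): 4 bp
  [80,89): 9 bp
  [89,99): 10 bp
  [99,103): 4 bp
  [103,112): 9 bp
  [112,114): 2 bp
  [114,122): 8 bp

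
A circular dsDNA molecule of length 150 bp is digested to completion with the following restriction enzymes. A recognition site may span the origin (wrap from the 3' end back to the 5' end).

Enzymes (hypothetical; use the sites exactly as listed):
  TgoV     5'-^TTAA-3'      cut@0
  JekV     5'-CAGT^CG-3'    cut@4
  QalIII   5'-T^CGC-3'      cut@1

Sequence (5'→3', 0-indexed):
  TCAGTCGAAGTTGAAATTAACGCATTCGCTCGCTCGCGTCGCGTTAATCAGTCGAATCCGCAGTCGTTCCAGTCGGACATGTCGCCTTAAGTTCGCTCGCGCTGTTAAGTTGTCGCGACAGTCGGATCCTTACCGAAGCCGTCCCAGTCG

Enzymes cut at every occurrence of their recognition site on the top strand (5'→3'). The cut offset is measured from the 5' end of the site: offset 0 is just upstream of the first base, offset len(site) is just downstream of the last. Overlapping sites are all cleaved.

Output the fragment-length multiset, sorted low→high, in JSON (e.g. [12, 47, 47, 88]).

[4,4,4,4,4,5,7,7,7,9,9,9,9,9,10,11,12,26]

Scan for sites:
  TgoV (TTAA, off=0): starts [16, 43, 86, 104] → cuts [16, 43, 86, 104]
  JekV (CAGTCG, off=4): starts [1, 48, 60, 69, 118, 144] → cuts [5, 52, 64, 73, 122, 148]
  QalIII (TCGC, off=1): starts [25, 29, 33, 38, 81, 92, 96, 112] → cuts [26, 30, 34, 39, 82, 93, 97, 113]

Pooled cuts: [5, 16, 26, 30, 34, 39, 43, 52, 64, 73, 82, 86, 93, 97, 104, 113, 122, 148]

Fragment lengths:
  5→16: 11 bp
  16→26: 10 bp
  26→30: 4 bp
  30→34: 4 bp
  34→39: 5 bp
  39→43: 4 bp
  43→52: 9 bp
  52→64: 12 bp
  64→73: 9 bp
  73→82: 9 bp
  82→86: 4 bp
  86→93: 7 bp
  93→97: 4 bp
  97→104: 7 bp
  104→113: 9 bp
  113→122: 9 bp
  122→148: 26 bp
  148→5 (wrap): 150-148+5 = 7 bp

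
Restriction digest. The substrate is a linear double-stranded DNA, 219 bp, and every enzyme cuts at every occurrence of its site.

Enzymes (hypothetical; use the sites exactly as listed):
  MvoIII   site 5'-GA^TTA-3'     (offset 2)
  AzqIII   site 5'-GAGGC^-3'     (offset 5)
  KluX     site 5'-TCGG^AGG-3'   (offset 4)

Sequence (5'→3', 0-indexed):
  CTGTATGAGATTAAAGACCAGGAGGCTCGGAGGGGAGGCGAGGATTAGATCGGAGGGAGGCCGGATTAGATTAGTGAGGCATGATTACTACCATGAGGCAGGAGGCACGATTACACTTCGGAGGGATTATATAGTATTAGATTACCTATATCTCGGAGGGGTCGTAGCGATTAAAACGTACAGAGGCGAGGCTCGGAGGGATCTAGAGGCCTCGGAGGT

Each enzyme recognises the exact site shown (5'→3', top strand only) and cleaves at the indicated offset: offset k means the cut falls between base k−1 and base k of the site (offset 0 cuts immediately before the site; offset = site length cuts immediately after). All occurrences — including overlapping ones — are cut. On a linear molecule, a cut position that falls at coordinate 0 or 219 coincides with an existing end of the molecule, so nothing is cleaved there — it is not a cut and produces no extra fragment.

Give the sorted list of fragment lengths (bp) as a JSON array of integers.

Per-enzyme occurrences:
  MvoIII (GATTA, off=2): starts [8, 42, 63, 68, 82, 108, 124, 139, 168] → cuts [10, 44, 65, 70, 84, 110, 126, 141, 170]
  AzqIII (GAGGC, off=5): starts [21, 34, 56, 75, 94, 101, 182, 187, 205] → cuts [26, 39, 61, 80, 99, 106, 187, 192, 210]
  KluX (TCGGAGG, off=4): starts [26, 49, 117, 152, 192, 211] → cuts [30, 53, 121, 156, 196, 215]

Pooled cuts: [10, 26, 30, 39, 44, 53, 61, 65, 70, 80, 84, 99, 106, 110, 121, 126, 141, 156, 170, 187, 192, 196, 210, 215]

Fragments:
  [0,10): 10 bp
  [10,26): 16 bp
  [26,30): 4 bp
  [30,39): 9 bp
  [39,44): 5 bp
  [44,53): 9 bp
  [53,61): 8 bp
  [61,65): 4 bp
  [65,70): 5 bp
  [70,80): 10 bp
  [80,84): 4 bp
  [84,99): 15 bp
  [99,106): 7 bp
  [106,110): 4 bp
  [110,121): 11 bp
  [121,126): 5 bp
  [126,141): 15 bp
  [141,156): 15 bp
  [156,170): 14 bp
  [170,187): 17 bp
  [187,192): 5 bp
  [192,196): 4 bp
  [196,210): 14 bp
  [210,215): 5 bp
  [215,219): 4 bp

[4,4,4,4,4,4,5,5,5,5,5,7,8,9,9,10,10,11,14,14,15,15,15,16,17]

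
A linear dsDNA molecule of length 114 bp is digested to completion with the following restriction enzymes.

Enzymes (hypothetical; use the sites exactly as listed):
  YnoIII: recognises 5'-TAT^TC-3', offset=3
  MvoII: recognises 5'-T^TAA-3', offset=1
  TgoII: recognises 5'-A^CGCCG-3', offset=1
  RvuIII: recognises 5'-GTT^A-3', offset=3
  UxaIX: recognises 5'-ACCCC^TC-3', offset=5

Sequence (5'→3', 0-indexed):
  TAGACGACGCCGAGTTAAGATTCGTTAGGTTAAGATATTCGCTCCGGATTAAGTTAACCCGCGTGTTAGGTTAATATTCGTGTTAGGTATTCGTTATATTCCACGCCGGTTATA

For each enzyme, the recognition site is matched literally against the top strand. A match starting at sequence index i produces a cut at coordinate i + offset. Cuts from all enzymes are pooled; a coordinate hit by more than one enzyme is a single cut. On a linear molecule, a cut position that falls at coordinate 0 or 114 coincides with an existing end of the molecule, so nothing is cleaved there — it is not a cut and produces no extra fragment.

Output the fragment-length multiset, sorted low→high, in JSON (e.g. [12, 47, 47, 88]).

[1,1,1,1,3,4,4,4,4,5,5,5,6,7,7,7,8,8,10,11,12]

Per-enzyme occurrences:
  YnoIII (TATTC, off=3): starts [35, 74, 87, 96] → cuts [38, 77, 90, 99]
  MvoII (TTAA, off=1): starts [14, 29, 48, 53, 70] → cuts [15, 30, 49, 54, 71]
  TgoII (ACGCCG, off=1): starts [6, 102] → cuts [7, 103]
  RvuIII (GTTA, off=3): starts [13, 23, 28, 52, 64, 69, 81, 92, 108] → cuts [16, 26, 31, 55, 67, 72, 84, 95, 111]
  UxaIX (ACCCCTC, off=5): no sites

All cut coordinates (distinct, sorted): [7, 15, 16, 26, 30, 31, 38, 49, 54, 55, 67, 71, 72, 77, 84, 90, 95, 99, 103, 111]

Fragments:
  [0,7): 7 bp
  [7,15): 8 bp
  [15,16): 1 bp
  [16,26): 10 bp
  [26,30): 4 bp
  [30,31): 1 bp
  [31,38): 7 bp
  [38,49): 11 bp
  [49,54): 5 bp
  [54,55): 1 bp
  [55,67): 12 bp
  [67,71): 4 bp
  [71,72): 1 bp
  [72,77): 5 bp
  [77,84): 7 bp
  [84,90): 6 bp
  [90,95): 5 bp
  [95,99): 4 bp
  [99,103): 4 bp
  [103,111): 8 bp
  [111,114): 3 bp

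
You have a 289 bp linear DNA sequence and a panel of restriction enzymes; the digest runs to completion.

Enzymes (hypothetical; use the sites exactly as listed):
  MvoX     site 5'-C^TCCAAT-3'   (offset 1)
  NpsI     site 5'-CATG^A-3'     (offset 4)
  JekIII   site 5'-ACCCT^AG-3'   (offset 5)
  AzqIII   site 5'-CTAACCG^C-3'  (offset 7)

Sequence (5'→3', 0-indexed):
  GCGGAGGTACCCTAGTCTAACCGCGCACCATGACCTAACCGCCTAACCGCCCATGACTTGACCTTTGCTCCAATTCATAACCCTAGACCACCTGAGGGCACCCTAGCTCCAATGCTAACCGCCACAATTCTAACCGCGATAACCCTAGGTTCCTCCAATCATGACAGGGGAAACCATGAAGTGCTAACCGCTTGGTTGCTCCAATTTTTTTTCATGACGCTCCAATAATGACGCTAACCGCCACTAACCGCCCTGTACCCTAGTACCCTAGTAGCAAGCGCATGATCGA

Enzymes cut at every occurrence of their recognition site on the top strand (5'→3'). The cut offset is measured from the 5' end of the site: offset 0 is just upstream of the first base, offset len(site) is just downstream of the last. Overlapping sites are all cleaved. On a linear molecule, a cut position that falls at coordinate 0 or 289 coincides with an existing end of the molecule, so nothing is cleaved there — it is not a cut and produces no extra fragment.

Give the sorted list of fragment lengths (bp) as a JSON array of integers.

Site scan:
  MvoX (CTCCAAT, off=1): starts [67, 106, 152, 198, 219] → cuts [68, 107, 153, 199, 220]
  NpsI (CATGA, off=4): starts [28, 51, 159, 174, 212, 280] → cuts [32, 55, 163, 178, 216, 284]
  JekIII (ACCCTAG, off=5): starts [8, 79, 99, 141, 256, 264] → cuts [13, 84, 104, 146, 261, 269]
  AzqIII (CTAACCGC, off=7): starts [16, 34, 42, 114, 129, 183, 233, 243] → cuts [23, 41, 49, 121, 136, 190, 240, 250]

All cut coordinates (distinct, sorted): [13, 23, 32, 41, 49, 55, 68, 84, 104, 107, 121, 136, 146, 153, 163, 178, 190, 199, 216, 220, 240, 250, 261, 269, 284]

Fragments:
  [0,13): 13 bp
  [13,23): 10 bp
  [23,32): 9 bp
  [32,41): 9 bp
  [41,49): 8 bp
  [49,55): 6 bp
  [55,68): 13 bp
  [68,84): 16 bp
  [84,104): 20 bp
  [104,107): 3 bp
  [107,121): 14 bp
  [121,136): 15 bp
  [136,146): 10 bp
  [146,153): 7 bp
  [153,163): 10 bp
  [163,178): 15 bp
  [178,190): 12 bp
  [190,199): 9 bp
  [199,216): 17 bp
  [216,220): 4 bp
  [220,240): 20 bp
  [240,250): 10 bp
  [250,261): 11 bp
  [261,269): 8 bp
  [269,284): 15 bp
  [284,289): 5 bp

[3,4,5,6,7,8,8,9,9,9,10,10,10,10,11,12,13,13,14,15,15,15,16,17,20,20]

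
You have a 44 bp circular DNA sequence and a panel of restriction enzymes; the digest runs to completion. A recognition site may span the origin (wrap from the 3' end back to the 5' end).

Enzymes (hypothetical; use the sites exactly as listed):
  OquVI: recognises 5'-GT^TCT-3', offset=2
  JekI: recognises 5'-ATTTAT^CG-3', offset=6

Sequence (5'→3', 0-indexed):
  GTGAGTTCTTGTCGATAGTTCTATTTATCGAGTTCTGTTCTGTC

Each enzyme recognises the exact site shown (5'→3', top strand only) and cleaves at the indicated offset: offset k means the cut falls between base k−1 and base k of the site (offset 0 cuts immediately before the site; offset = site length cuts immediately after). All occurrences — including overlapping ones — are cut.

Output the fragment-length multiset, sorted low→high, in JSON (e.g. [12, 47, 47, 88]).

Site scan:
  OquVI GTTCT/2: at [4, 17, 31, 36] ⇒ [6, 19, 33, 38]
  JekI ATTTATCG/6: at [22] ⇒ [28]

All cut coordinates (distinct, sorted): [6, 19, 28, 33, 38]

Fragments:
  6→19: 13 bp
  19→28: 9 bp
  28→33: 5 bp
  33→38: 5 bp
  38→6 (wrap): 44-38+6 = 12 bp

[5,5,9,12,13]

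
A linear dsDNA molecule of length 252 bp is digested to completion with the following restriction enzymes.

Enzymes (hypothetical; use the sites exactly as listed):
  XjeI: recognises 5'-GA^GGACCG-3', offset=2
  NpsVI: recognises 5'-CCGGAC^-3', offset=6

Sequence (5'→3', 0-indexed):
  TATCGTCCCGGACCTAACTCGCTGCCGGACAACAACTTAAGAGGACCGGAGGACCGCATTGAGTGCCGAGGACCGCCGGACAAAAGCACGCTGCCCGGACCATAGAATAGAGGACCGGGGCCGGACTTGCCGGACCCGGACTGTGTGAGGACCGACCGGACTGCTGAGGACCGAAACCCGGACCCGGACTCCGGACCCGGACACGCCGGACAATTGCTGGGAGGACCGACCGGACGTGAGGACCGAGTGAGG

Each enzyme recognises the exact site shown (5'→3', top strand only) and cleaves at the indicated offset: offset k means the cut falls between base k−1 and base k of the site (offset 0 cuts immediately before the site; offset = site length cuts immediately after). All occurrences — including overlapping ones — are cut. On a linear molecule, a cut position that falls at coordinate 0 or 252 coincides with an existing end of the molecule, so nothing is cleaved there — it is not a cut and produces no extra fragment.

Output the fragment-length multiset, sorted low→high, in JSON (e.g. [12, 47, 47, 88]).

[4,6,6,6,6,7,7,8,9,9,11,11,12,12,13,13,13,13,15,16,17,19,19]

Site scan:
  XjeI (GAGGACCG, off=2): starts [40, 48, 67, 109, 146, 165, 220, 237] → cuts [42, 50, 69, 111, 148, 167, 222, 239]
  NpsVI (CCGGAC, off=6): starts [7, 24, 75, 94, 120, 129, 135, 155, 177, 183, 190, 196, 205, 229] → cuts [13, 30, 81, 100, 126, 135, 141, 161, 183, 189, 196, 202, 211, 235]

All cut coordinates (distinct, sorted): [13, 30, 42, 50, 69, 81, 100, 111, 126, 135, 141, 148, 161, 167, 183, 189, 196, 202, 211, 222, 235, 239]

Fragments:
  [0,13): 13 bp
  [13,30): 17 bp
  [30,42): 12 bp
  [42,50): 8 bp
  [50,69): 19 bp
  [69,81): 12 bp
  [81,100): 19 bp
  [100,111): 11 bp
  [111,126): 15 bp
  [126,135): 9 bp
  [135,141): 6 bp
  [141,148): 7 bp
  [148,161): 13 bp
  [161,167): 6 bp
  [167,183): 16 bp
  [183,189): 6 bp
  [189,196): 7 bp
  [196,202): 6 bp
  [202,211): 9 bp
  [211,222): 11 bp
  [222,235): 13 bp
  [235,239): 4 bp
  [239,252): 13 bp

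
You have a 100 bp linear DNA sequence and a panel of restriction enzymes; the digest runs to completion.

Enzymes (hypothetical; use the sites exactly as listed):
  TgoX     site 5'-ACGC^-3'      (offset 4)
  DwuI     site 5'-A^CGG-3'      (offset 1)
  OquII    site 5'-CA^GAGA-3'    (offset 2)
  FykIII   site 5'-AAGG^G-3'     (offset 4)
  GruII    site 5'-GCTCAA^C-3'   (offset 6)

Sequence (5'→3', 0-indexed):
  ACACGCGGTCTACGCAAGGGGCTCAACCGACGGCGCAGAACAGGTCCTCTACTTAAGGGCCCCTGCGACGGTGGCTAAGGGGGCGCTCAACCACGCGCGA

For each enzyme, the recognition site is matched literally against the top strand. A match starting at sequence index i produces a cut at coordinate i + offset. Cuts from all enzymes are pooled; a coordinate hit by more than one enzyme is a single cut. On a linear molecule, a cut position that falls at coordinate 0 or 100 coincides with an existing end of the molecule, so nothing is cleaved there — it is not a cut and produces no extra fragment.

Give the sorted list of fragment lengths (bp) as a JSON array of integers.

[4,4,4,6,6,7,9,10,10,12,28]

Per-enzyme occurrences:
  TgoX (ACGC, off=4): starts [2, 11, 92] → cuts [6, 15, 96]
  DwuI (ACGG, off=1): starts [29, 67] → cuts [30, 68]
  OquII (CAGAGA, off=2): no sites
  FykIII (AAGGG, off=4): starts [15, 54, 76] → cuts [19, 58, 80]
  GruII (GCTCAAC, off=6): starts [20, 84] → cuts [26, 90]

Pooled cuts: [6, 15, 19, 26, 30, 58, 68, 80, 90, 96]

Fragments:
  [0,6): 6 bp
  [6,15): 9 bp
  [15,19): 4 bp
  [19,26): 7 bp
  [26,30): 4 bp
  [30,58): 28 bp
  [58,68): 10 bp
  [68,80): 12 bp
  [80,90): 10 bp
  [90,96): 6 bp
  [96,100): 4 bp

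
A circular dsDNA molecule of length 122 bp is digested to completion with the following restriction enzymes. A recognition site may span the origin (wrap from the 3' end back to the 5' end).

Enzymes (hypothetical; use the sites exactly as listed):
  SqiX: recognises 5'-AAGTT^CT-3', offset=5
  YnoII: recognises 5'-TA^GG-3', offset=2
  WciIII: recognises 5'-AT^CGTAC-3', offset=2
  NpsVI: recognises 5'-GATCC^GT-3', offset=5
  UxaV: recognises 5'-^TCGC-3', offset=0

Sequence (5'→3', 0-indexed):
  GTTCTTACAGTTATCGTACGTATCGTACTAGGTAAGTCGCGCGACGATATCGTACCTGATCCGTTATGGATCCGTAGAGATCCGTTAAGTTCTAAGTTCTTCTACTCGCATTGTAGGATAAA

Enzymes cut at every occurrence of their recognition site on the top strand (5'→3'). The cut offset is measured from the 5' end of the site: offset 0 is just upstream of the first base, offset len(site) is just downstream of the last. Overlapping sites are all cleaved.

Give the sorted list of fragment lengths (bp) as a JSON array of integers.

[6,7,7,7,8,9,10,10,10,11,11,12,14]

Per-enzyme occurrences:
  SqiX (AAGTTCT, off=5): starts [86, 93, 120] → cuts [3, 91, 98]
  YnoII (TAGG, off=2): starts [28, 113] → cuts [30, 115]
  WciIII (ATCGTAC, off=2): starts [12, 21, 48] → cuts [14, 23, 50]
  NpsVI (GATCCGT, off=5): starts [57, 68, 78] → cuts [62, 73, 83]
  UxaV (TCGC, off=0): starts [36, 105] → cuts [36, 105]

All cut coordinates (distinct, sorted): [3, 14, 23, 30, 36, 50, 62, 73, 83, 91, 98, 105, 115]

Fragment lengths:
  3→14: 11 bp
  14→23: 9 bp
  23→30: 7 bp
  30→36: 6 bp
  36→50: 14 bp
  50→62: 12 bp
  62→73: 11 bp
  73→83: 10 bp
  83→91: 8 bp
  91→98: 7 bp
  98→105: 7 bp
  105→115: 10 bp
  115→3 (wrap): 122-115+3 = 10 bp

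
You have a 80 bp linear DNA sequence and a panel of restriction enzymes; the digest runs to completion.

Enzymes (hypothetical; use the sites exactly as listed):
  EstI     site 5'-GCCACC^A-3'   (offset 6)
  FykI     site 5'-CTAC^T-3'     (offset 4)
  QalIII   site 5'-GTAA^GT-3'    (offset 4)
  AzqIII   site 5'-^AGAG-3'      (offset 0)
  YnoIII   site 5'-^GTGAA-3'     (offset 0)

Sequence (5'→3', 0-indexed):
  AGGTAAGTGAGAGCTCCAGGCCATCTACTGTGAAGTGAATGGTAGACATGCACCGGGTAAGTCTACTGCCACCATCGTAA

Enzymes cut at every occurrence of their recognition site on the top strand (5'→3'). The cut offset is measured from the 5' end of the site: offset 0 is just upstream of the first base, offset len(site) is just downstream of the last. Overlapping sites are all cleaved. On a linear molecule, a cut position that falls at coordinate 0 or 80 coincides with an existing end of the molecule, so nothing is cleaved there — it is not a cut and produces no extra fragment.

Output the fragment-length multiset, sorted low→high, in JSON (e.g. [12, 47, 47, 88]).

[1,3,5,6,6,7,7,19,26]

Per-enzyme occurrences:
  EstI (GCCACCA, off=6): starts [67] → cuts [73]
  FykI (CTACT, off=4): starts [24, 62] → cuts [28, 66]
  QalIII (GTAAGT, off=4): starts [2, 56] → cuts [6, 60]
  AzqIII (AGAG, off=0): starts [9] → cuts [9]
  YnoIII (GTGAA, off=0): starts [29, 34] → cuts [29, 34]

Pooled cuts: [6, 9, 28, 29, 34, 60, 66, 73]

Fragments:
  [0,6): 6 bp
  [6,9): 3 bp
  [9,28): 19 bp
  [28,29): 1 bp
  [29,34): 5 bp
  [34,60): 26 bp
  [60,66): 6 bp
  [66,73): 7 bp
  [73,80): 7 bp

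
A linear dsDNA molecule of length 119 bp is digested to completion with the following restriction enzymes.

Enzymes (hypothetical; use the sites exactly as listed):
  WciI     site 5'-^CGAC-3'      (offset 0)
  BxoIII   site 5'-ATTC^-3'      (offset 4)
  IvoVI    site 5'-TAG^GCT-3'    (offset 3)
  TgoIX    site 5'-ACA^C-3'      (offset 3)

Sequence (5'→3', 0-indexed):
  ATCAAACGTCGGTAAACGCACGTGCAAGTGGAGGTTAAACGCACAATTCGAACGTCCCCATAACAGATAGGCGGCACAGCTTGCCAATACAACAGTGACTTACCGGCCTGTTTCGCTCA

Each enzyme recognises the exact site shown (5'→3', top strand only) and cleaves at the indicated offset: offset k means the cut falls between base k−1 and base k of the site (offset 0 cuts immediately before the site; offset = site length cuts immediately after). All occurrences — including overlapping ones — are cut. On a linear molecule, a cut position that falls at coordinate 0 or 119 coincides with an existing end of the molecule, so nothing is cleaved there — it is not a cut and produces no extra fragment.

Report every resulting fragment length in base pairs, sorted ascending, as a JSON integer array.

[49,70]

Site scan:
  WciI (CGAC, off=0): no sites
  BxoIII ATTC/4: at [45] ⇒ [49]
  IvoVI (TAGGCT, off=3): no sites
  TgoIX (ACAC, off=3): no sites

Pooled cuts: [49]

Fragment lengths:
  [0,49): 49 bp
  [49,119): 70 bp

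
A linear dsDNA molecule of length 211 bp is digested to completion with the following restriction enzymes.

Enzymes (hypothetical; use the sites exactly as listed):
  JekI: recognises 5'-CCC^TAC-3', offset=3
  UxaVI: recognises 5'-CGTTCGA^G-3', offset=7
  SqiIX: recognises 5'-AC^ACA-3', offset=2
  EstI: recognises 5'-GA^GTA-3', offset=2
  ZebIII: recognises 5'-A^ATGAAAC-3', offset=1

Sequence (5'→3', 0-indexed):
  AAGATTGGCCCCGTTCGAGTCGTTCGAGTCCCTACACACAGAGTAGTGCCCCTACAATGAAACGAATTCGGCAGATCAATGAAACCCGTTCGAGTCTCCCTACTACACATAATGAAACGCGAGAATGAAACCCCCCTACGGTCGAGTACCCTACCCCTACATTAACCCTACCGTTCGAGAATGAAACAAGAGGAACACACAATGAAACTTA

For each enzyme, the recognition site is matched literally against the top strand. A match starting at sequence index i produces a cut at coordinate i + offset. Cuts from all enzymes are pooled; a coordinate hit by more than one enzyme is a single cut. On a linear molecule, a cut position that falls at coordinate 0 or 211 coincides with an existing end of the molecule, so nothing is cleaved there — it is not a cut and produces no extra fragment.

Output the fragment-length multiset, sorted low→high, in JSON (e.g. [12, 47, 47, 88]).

[2,2,2,3,3,4,5,5,5,6,6,6,7,9,9,10,10,10,11,12,13,15,16,18,22]

Site scan:
  JekI (CCCTAC, off=3): starts [29, 49, 97, 133, 148, 154, 165] → cuts [32, 52, 100, 136, 151, 157, 168]
  UxaVI (CGTTCGAG, off=7): starts [11, 20, 86, 171] → cuts [18, 27, 93, 178]
  SqiIX (ACACA, off=2): starts [33, 35, 104, 194, 196] → cuts [35, 37, 106, 196, 198]
  EstI (GAGTA, off=2): starts [40, 143] → cuts [42, 145]
  ZebIII (AATGAAAC, off=1): starts [55, 77, 110, 123, 179, 200] → cuts [56, 78, 111, 124, 180, 201]

All cut coordinates (distinct, sorted): [18, 27, 32, 35, 37, 42, 52, 56, 78, 93, 100, 106, 111, 124, 136, 145, 151, 157, 168, 178, 180, 196, 198, 201]

Fragment lengths:
  [0,18): 18 bp
  [18,27): 9 bp
  [27,32): 5 bp
  [32,35): 3 bp
  [35,37): 2 bp
  [37,42): 5 bp
  [42,52): 10 bp
  [52,56): 4 bp
  [56,78): 22 bp
  [78,93): 15 bp
  [93,100): 7 bp
  [100,106): 6 bp
  [106,111): 5 bp
  [111,124): 13 bp
  [124,136): 12 bp
  [136,145): 9 bp
  [145,151): 6 bp
  [151,157): 6 bp
  [157,168): 11 bp
  [168,178): 10 bp
  [178,180): 2 bp
  [180,196): 16 bp
  [196,198): 2 bp
  [198,201): 3 bp
  [201,211): 10 bp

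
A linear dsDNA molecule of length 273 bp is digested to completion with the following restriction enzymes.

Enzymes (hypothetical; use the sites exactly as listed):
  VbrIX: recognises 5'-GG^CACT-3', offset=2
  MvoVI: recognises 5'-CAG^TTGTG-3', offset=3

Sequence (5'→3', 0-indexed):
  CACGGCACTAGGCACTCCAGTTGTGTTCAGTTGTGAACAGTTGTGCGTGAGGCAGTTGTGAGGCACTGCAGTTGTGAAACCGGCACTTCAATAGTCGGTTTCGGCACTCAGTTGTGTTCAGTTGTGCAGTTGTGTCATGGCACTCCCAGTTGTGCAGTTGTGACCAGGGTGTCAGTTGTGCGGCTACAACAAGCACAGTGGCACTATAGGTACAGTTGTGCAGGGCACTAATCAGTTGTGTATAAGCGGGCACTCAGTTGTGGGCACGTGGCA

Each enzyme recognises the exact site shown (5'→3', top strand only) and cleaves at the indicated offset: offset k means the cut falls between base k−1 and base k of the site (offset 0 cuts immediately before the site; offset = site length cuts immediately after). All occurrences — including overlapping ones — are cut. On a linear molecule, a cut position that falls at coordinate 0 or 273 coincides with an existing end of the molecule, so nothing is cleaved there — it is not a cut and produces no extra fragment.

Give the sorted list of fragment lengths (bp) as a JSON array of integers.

Per-enzyme occurrences:
  VbrIX (GGCACT, off=2): starts [3, 10, 61, 81, 102, 138, 199, 223, 248] → cuts [5, 12, 63, 83, 104, 140, 201, 225, 250]
  MvoVI (CAGTTGTG, off=3): starts [17, 27, 37, 52, 68, 108, 118, 126, 146, 154, 172, 212, 232, 254] → cuts [20, 30, 40, 55, 71, 111, 121, 129, 149, 157, 175, 215, 235, 257]

All cut coordinates (distinct, sorted): [5, 12, 20, 30, 40, 55, 63, 71, 83, 104, 111, 121, 129, 140, 149, 157, 175, 201, 215, 225, 235, 250, 257]

Fragment lengths:
  [0,5): 5 bp
  [5,12): 7 bp
  [12,20): 8 bp
  [20,30): 10 bp
  [30,40): 10 bp
  [40,55): 15 bp
  [55,63): 8 bp
  [63,71): 8 bp
  [71,83): 12 bp
  [83,104): 21 bp
  [104,111): 7 bp
  [111,121): 10 bp
  [121,129): 8 bp
  [129,140): 11 bp
  [140,149): 9 bp
  [149,157): 8 bp
  [157,175): 18 bp
  [175,201): 26 bp
  [201,215): 14 bp
  [215,225): 10 bp
  [225,235): 10 bp
  [235,250): 15 bp
  [250,257): 7 bp
  [257,273): 16 bp

[5,7,7,7,8,8,8,8,8,9,10,10,10,10,10,11,12,14,15,15,16,18,21,26]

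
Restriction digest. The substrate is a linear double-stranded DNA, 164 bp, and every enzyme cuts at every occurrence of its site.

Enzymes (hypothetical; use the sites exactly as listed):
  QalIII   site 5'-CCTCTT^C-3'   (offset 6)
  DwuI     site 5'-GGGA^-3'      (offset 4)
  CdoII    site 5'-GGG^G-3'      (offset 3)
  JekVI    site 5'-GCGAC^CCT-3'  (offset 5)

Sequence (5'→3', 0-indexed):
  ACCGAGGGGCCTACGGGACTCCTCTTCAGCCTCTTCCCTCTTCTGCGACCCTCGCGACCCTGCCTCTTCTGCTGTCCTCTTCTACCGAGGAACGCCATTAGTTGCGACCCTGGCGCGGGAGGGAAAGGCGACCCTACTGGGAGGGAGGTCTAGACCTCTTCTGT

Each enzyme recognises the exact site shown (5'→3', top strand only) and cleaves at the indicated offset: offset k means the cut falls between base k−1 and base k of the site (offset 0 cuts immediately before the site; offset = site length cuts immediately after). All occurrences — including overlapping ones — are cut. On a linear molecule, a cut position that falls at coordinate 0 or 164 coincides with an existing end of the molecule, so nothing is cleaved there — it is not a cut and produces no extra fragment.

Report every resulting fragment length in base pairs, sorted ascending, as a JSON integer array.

Site scan:
  QalIII CCTCTTC/6: at [20, 29, 36, 62, 75, 154] ⇒ [26, 35, 42, 68, 81, 160]
  DwuI GGGA/4: at [14, 116, 120, 138, 142] ⇒ [18, 120, 124, 142, 146]
  CdoII GGGG/3: at [5] ⇒ [8]
  JekVI GCGACCCT/5: at [44, 53, 103, 127] ⇒ [49, 58, 108, 132]

Pooled cuts: [8, 18, 26, 35, 42, 49, 58, 68, 81, 108, 120, 124, 132, 142, 146, 160]

Fragments:
  [0,8): 8 bp
  [8,18): 10 bp
  [18,26): 8 bp
  [26,35): 9 bp
  [35,42): 7 bp
  [42,49): 7 bp
  [49,58): 9 bp
  [58,68): 10 bp
  [68,81): 13 bp
  [81,108): 27 bp
  [108,120): 12 bp
  [120,124): 4 bp
  [124,132): 8 bp
  [132,142): 10 bp
  [142,146): 4 bp
  [146,160): 14 bp
  [160,164): 4 bp

[4,4,4,7,7,8,8,8,9,9,10,10,10,12,13,14,27]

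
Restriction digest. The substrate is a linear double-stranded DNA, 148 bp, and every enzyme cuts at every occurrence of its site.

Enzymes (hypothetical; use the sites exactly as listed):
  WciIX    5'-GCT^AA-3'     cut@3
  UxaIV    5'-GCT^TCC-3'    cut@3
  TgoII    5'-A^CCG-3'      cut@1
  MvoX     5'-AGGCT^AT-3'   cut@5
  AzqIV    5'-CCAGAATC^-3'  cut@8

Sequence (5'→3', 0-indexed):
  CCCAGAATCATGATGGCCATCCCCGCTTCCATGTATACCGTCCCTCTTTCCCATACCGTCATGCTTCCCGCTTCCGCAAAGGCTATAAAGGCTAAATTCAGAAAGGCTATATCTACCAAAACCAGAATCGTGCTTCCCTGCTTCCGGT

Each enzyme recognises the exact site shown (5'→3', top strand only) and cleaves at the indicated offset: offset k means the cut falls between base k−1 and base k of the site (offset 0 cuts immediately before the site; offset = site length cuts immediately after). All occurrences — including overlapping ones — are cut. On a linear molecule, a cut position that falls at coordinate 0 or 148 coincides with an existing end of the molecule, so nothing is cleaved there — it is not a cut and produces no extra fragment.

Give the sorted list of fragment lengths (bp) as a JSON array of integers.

Site scan:
  WciIX GCTAA/3: at [90] ⇒ [93]
  UxaIV GCTTCC/3: at [24, 62, 69, 131, 139] ⇒ [27, 65, 72, 134, 142]
  TgoII ACCG/1: at [36, 54] ⇒ [37, 55]
  MvoX AGGCTAT/5: at [79, 103] ⇒ [84, 108]
  AzqIV CCAGAATC/8: at [1, 121] ⇒ [9, 129]

Pooled cuts: [9, 27, 37, 55, 65, 72, 84, 93, 108, 129, 134, 142]

Fragments:
  [0,9): 9 bp
  [9,27): 18 bp
  [27,37): 10 bp
  [37,55): 18 bp
  [55,65): 10 bp
  [65,72): 7 bp
  [72,84): 12 bp
  [84,93): 9 bp
  [93,108): 15 bp
  [108,129): 21 bp
  [129,134): 5 bp
  [134,142): 8 bp
  [142,148): 6 bp

[5,6,7,8,9,9,10,10,12,15,18,18,21]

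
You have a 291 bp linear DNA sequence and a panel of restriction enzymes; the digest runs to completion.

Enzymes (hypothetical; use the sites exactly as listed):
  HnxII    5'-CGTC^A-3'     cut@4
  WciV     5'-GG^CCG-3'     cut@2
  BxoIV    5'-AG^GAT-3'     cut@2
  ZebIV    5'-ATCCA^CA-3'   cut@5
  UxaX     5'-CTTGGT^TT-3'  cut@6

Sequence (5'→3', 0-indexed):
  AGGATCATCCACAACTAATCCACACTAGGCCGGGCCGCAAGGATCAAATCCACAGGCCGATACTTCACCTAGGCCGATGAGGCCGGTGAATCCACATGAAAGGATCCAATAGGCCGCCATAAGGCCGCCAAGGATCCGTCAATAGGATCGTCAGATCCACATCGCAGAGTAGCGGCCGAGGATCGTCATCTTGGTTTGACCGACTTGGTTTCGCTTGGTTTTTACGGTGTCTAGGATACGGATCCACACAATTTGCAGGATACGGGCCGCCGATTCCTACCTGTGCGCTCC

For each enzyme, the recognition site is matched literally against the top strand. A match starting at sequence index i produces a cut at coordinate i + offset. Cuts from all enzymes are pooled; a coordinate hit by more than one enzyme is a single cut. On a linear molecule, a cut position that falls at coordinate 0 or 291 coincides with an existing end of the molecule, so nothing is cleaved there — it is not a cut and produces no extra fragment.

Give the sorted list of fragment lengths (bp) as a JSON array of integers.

Scan for sites:
  HnxII CGTCA/4: at [136, 148, 183] ⇒ [140, 152, 187]
  WciV GGCCG/2: at [27, 32, 54, 71, 80, 111, 122, 173, 264] ⇒ [29, 34, 56, 73, 82, 113, 124, 175, 266]
  BxoIV AGGAT/2: at [0, 39, 100, 130, 143, 178, 232, 256] ⇒ [2, 41, 102, 132, 145, 180, 234, 258]
  ZebIV ATCCACA/5: at [6, 17, 47, 89, 154, 241] ⇒ [11, 22, 52, 94, 159, 246]
  UxaX CTTGGTTT/6: at [189, 203, 213] ⇒ [195, 209, 219]

All cut coordinates (distinct, sorted): [2, 11, 22, 29, 34, 41, 52, 56, 73, 82, 94, 102, 113, 124, 132, 140, 145, 152, 159, 175, 180, 187, 195, 209, 219, 234, 246, 258, 266]

Fragment lengths:
  [0,2): 2 bp
  [2,11): 9 bp
  [11,22): 11 bp
  [22,29): 7 bp
  [29,34): 5 bp
  [34,41): 7 bp
  [41,52): 11 bp
  [52,56): 4 bp
  [56,73): 17 bp
  [73,82): 9 bp
  [82,94): 12 bp
  [94,102): 8 bp
  [102,113): 11 bp
  [113,124): 11 bp
  [124,132): 8 bp
  [132,140): 8 bp
  [140,145): 5 bp
  [145,152): 7 bp
  [152,159): 7 bp
  [159,175): 16 bp
  [175,180): 5 bp
  [180,187): 7 bp
  [187,195): 8 bp
  [195,209): 14 bp
  [209,219): 10 bp
  [219,234): 15 bp
  [234,246): 12 bp
  [246,258): 12 bp
  [258,266): 8 bp
  [266,291): 25 bp

[2,4,5,5,5,7,7,7,7,7,8,8,8,8,8,9,9,10,11,11,11,11,12,12,12,14,15,16,17,25]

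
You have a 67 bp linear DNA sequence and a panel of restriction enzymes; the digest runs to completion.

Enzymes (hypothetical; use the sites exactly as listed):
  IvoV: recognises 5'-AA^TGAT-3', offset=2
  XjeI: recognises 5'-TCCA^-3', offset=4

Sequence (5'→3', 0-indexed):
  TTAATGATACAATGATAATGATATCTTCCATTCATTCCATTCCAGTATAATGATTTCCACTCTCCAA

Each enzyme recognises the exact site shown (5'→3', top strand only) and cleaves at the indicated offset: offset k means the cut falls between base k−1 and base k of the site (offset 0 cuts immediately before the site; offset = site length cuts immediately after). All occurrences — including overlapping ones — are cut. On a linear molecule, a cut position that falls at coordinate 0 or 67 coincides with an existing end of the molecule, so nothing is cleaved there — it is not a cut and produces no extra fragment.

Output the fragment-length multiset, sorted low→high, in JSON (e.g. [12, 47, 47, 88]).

Per-enzyme occurrences:
  IvoV AATGAT/2: at [2, 10, 16, 48] ⇒ [4, 12, 18, 50]
  XjeI TCCA/4: at [26, 35, 40, 55, 62] ⇒ [30, 39, 44, 59, 66]

Pooled cuts: [4, 12, 18, 30, 39, 44, 50, 59, 66]

Fragments:
  [0,4): 4 bp
  [4,12): 8 bp
  [12,18): 6 bp
  [18,30): 12 bp
  [30,39): 9 bp
  [39,44): 5 bp
  [44,50): 6 bp
  [50,59): 9 bp
  [59,66): 7 bp
  [66,67): 1 bp

[1,4,5,6,6,7,8,9,9,12]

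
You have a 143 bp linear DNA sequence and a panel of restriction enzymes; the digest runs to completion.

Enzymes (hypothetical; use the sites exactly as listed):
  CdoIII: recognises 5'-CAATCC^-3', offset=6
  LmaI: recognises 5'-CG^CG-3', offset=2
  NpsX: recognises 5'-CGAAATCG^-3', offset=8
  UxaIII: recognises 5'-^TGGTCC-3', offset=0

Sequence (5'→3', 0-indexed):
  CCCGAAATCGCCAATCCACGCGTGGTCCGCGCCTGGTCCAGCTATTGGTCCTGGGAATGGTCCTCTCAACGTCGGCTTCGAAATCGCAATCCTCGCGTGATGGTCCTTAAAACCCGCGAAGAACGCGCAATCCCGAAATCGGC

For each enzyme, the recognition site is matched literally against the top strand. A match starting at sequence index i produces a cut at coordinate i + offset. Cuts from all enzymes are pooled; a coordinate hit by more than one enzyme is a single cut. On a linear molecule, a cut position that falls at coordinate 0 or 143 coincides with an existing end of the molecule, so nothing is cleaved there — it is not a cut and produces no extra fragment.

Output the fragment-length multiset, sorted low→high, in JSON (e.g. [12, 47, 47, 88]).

Per-enzyme occurrences:
  CdoIII (CAATCC, off=6): starts [11, 86, 127] → cuts [17, 92, 133]
  LmaI (CGCG, off=2): starts [18, 27, 93, 114, 123] → cuts [20, 29, 95, 116, 125]
  NpsX (CGAAATCG, off=8): starts [2, 78, 133] → cuts [10, 86, 141]
  UxaIII (TGGTCC, off=0): starts [22, 33, 45, 57, 100] → cuts [22, 33, 45, 57, 100]

Pooled cuts: [10, 17, 20, 22, 29, 33, 45, 57, 86, 92, 95, 100, 116, 125, 133, 141]

Fragment lengths:
  [0,10): 10 bp
  [10,17): 7 bp
  [17,20): 3 bp
  [20,22): 2 bp
  [22,29): 7 bp
  [29,33): 4 bp
  [33,45): 12 bp
  [45,57): 12 bp
  [57,86): 29 bp
  [86,92): 6 bp
  [92,95): 3 bp
  [95,100): 5 bp
  [100,116): 16 bp
  [116,125): 9 bp
  [125,133): 8 bp
  [133,141): 8 bp
  [141,143): 2 bp

[2,2,3,3,4,5,6,7,7,8,8,9,10,12,12,16,29]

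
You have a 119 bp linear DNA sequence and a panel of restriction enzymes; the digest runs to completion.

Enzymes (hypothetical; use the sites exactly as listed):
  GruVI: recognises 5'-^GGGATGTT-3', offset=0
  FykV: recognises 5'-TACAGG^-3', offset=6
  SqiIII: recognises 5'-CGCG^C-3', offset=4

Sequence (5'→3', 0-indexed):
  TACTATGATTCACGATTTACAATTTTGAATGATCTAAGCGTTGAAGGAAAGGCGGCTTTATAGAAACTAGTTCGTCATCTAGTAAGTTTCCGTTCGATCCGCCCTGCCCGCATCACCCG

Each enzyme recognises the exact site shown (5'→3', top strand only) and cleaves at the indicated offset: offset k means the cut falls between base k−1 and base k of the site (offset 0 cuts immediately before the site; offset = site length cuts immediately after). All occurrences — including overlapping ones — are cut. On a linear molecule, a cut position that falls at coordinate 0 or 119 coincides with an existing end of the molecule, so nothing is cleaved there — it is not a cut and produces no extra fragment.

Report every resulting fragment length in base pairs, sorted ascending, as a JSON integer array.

[119]

Scan for sites:
  GruVI (GGGATGTT, off=0): no sites
  FykV (TACAGG, off=6): no sites
  SqiIII (CGCGC, off=4): no sites

Pooled cuts: ∅

Fragments:
  no cuts → one linear fragment of 119 bp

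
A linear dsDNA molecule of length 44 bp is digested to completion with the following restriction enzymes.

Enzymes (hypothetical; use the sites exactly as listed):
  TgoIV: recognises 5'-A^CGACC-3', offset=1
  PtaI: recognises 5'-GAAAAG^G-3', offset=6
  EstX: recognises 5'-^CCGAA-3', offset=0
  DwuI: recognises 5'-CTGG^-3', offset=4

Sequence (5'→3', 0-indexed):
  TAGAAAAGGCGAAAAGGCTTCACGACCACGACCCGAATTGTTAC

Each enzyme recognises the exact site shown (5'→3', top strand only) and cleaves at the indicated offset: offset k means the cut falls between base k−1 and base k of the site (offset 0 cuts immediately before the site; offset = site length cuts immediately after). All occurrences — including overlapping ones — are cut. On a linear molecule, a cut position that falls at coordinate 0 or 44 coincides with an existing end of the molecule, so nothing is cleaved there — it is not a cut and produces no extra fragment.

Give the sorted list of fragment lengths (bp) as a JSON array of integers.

Scan for sites:
  TgoIV (ACGACC, off=1): starts [21, 27] → cuts [22, 28]
  PtaI (GAAAAGG, off=6): starts [2, 10] → cuts [8, 16]
  EstX (CCGAA, off=0): starts [32] → cuts [32]
  DwuI (CTGG, off=4): no sites

All cut coordinates (distinct, sorted): [8, 16, 22, 28, 32]

Fragment lengths:
  [0,8): 8 bp
  [8,16): 8 bp
  [16,22): 6 bp
  [22,28): 6 bp
  [28,32): 4 bp
  [32,44): 12 bp

[4,6,6,8,8,12]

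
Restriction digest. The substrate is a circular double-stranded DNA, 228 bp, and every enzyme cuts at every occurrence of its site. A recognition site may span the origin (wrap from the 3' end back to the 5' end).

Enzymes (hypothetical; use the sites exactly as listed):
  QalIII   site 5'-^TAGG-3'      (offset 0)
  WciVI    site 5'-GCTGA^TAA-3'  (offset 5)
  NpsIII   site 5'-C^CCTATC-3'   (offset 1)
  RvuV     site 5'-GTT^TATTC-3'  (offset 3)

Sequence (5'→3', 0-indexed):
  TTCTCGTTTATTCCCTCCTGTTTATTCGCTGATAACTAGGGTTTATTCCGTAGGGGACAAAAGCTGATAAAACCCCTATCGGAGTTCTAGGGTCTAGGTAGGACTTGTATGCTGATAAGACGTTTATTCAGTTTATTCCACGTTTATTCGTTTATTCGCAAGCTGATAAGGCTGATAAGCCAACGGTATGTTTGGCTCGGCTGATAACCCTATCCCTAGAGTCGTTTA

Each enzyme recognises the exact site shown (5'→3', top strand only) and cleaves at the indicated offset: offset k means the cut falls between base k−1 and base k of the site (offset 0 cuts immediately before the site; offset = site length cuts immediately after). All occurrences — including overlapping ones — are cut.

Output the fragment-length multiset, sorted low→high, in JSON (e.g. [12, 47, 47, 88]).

[4,4,4,7,7,7,7,8,9,9,9,10,10,11,13,14,14,17,17,18,29]

Per-enzyme occurrences:
  QalIII TAGG/0: at [36, 50, 87, 94, 98] ⇒ [36, 50, 87, 94, 98]
  WciVI GCTGATAA/5: at [27, 62, 110, 161, 170, 199] ⇒ [32, 67, 115, 166, 175, 204]
  NpsIII CCCTATC/1: at [73, 207] ⇒ [74, 208]
  RvuV GTTTATTC/3: at [5, 19, 40, 121, 130, 141, 149, 223] ⇒ [8, 22, 43, 124, 133, 144, 152, 226]

All cut coordinates (distinct, sorted): [8, 22, 32, 36, 43, 50, 67, 74, 87, 94, 98, 115, 124, 133, 144, 152, 166, 175, 204, 208, 226]

Fragments:
  8→22: 14 bp
  22→32: 10 bp
  32→36: 4 bp
  36→43: 7 bp
  43→50: 7 bp
  50→67: 17 bp
  67→74: 7 bp
  74→87: 13 bp
  87→94: 7 bp
  94→98: 4 bp
  98→115: 17 bp
  115→124: 9 bp
  124→133: 9 bp
  133→144: 11 bp
  144→152: 8 bp
  152→166: 14 bp
  166→175: 9 bp
  175→204: 29 bp
  204→208: 4 bp
  208→226: 18 bp
  226→8 (wrap): 228-226+8 = 10 bp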